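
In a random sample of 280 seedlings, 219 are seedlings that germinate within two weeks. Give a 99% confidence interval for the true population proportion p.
(0.719, 0.846)

Proportion CI:
p̂ = 219/280 = 0.78214
SE = √(p̂(1-p̂)/n) = √(0.78214 · 0.21786 / 280) = 0.02467

z* = 2.576
Margin = z* · SE = 2.576 · 0.02467 = 0.0635

CI: 0.78214 ± 0.0635 = (0.719, 0.846)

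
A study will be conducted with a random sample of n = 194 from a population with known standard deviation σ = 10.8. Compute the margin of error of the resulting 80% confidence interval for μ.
Margin of error = 0.99

Margin of error = z* · σ/√n
= 1.282 · 10.8/√194
= 1.282 · 10.8/13.9284
= 0.99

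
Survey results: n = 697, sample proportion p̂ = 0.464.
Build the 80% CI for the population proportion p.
(0.440, 0.488)

Proportion CI:
SE = √(p̂(1-p̂)/n) = √(0.464 · 0.536 / 697) = 0.01889

z* = 1.282
Margin = z* · SE = 1.282 · 0.01889 = 0.0242

CI: 0.464 ± 0.0242 = (0.440, 0.488)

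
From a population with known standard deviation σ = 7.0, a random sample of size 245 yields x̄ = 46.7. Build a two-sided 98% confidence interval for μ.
(45.66, 47.74)

z-interval (σ known):
z* = 2.326 for 98% confidence

Margin of error = z* · σ/√n = 2.326 · 7.0/√245 = 1.04

CI: (46.7 - 1.04, 46.7 + 1.04) = (45.66, 47.74)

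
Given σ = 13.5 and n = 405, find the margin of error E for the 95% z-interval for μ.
Margin of error = 1.31

Margin of error = z* · σ/√n
= 1.960 · 13.5/√405
= 1.960 · 13.5/20.1246
= 1.31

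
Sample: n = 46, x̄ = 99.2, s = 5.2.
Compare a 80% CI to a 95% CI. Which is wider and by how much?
95% CI is wider by 1.10

df = 45
80% CI: t* = 1.301, (98.20, 100.20), width = 2 · t* · s/√n = 1.99
95% CI: t* = 2.014, (97.66, 100.74), width = 2 · t* · s/√n = 3.09

The 95% CI is wider by 3.09 - 1.99 = 1.10.
Higher confidence requires a wider interval.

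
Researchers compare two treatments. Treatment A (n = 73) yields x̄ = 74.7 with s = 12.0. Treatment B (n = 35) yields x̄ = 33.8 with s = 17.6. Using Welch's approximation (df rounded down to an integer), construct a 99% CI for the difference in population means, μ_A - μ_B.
(32.08, 49.72)

Difference: x̄₁ - x̄₂ = 40.90
SE = √(s₁²/n₁ + s₂²/n₂) = √(12.0²/73 + 17.6²/35) = 3.2898
df = 49.68 → 49 (Welch–Satterthwaite, rounded down)
t* = 2.680

CI: 40.90 ± 2.680 · 3.2898 = 40.90 ± 8.82 = (32.08, 49.72)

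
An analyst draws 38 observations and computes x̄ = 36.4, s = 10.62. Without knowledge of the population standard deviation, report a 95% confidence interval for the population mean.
(32.91, 39.89)

t-interval (σ unknown):
df = n - 1 = 37
t* = 2.026 for 95% confidence

Margin of error = t* · s/√n = 2.026 · 10.62/√38 = 3.49

CI: (32.91, 39.89)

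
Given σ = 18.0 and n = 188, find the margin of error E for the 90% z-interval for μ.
Margin of error = 2.16

Margin of error = z* · σ/√n
= 1.645 · 18.0/√188
= 1.645 · 18.0/13.7113
= 2.16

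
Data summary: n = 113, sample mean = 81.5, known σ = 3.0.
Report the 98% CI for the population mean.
(80.84, 82.16)

z-interval (σ known):
z* = 2.326 for 98% confidence

Margin of error = z* · σ/√n = 2.326 · 3.0/√113 = 0.66

CI: (81.5 - 0.66, 81.5 + 0.66) = (80.84, 82.16)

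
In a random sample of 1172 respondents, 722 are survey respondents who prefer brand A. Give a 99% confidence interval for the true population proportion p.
(0.579, 0.653)

Proportion CI:
p̂ = 722/1172 = 0.61604
SE = √(p̂(1-p̂)/n) = √(0.61604 · 0.38396 / 1172) = 0.01421

z* = 2.576
Margin = z* · SE = 2.576 · 0.01421 = 0.0366

CI: 0.61604 ± 0.0366 = (0.579, 0.653)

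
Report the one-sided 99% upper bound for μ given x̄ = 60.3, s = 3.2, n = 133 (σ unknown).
μ ≤ 60.95

Upper bound (one-sided):
t* = 2.355 (one-sided for 99%)
Upper bound = x̄ + t* · s/√n = 60.3 + 2.355 · 3.2/√133 = 60.95

We are 99% confident that μ ≤ 60.95.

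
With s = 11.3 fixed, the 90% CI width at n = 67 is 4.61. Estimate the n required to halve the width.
n ≈ 268

CI width ∝ 1/√n
To reduce width by factor 2, need √n to grow by 2 → need 2² = 4 times as many samples.

Current: n = 67, width = 4.61
New: n = 268, width ≈ 2.28

Width reduced by factor of 4.61/2.28 = 2.02.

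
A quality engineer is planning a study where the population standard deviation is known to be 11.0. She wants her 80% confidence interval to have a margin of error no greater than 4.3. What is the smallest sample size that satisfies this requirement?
n ≥ 11

For margin E ≤ 4.3:
n ≥ (z* · σ / E)²
n ≥ (1.282 · 11.0 / 4.3)²
n ≥ 10.76

Minimum n = 11 (rounding up)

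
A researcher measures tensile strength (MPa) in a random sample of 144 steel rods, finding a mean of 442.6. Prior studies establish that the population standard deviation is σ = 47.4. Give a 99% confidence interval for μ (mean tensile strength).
(432.42, 452.78)

z-interval (σ known):
z* = 2.576 for 99% confidence

Margin of error = z* · σ/√n = 2.576 · 47.4/√144 = 10.18

CI: (442.6 - 10.18, 442.6 + 10.18) = (432.42, 452.78)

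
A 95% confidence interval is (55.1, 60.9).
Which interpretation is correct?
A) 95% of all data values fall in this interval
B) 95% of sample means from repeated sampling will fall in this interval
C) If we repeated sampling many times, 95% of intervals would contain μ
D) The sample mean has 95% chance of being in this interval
C

A) Wrong — a CI is about the parameter μ, not individual data values.
B) Wrong — coverage applies to intervals containing μ, not to future x̄ values.
C) Correct — this is the frequentist long-run coverage interpretation.
D) Wrong — x̄ is observed and sits in the interval by construction.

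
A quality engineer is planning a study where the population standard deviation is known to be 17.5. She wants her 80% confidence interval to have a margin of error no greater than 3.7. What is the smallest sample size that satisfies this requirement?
n ≥ 37

For margin E ≤ 3.7:
n ≥ (z* · σ / E)²
n ≥ (1.282 · 17.5 / 3.7)²
n ≥ 36.77

Minimum n = 37 (rounding up)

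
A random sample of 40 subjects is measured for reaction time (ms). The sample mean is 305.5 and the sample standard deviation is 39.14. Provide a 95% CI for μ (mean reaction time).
(292.98, 318.02)

t-interval (σ unknown):
df = n - 1 = 39
t* = 2.023 for 95% confidence

Margin of error = t* · s/√n = 2.023 · 39.14/√40 = 12.52

CI: (292.98, 318.02)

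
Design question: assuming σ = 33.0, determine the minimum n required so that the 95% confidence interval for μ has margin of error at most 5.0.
n ≥ 168

For margin E ≤ 5.0:
n ≥ (z* · σ / E)²
n ≥ (1.960 · 33.0 / 5.0)²
n ≥ 167.34

Minimum n = 168 (rounding up)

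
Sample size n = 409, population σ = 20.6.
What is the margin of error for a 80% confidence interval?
Margin of error = 1.31

Margin of error = z* · σ/√n
= 1.282 · 20.6/√409
= 1.282 · 20.6/20.2237
= 1.31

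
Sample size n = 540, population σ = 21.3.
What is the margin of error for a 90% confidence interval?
Margin of error = 1.51

Margin of error = z* · σ/√n
= 1.645 · 21.3/√540
= 1.645 · 21.3/23.2379
= 1.51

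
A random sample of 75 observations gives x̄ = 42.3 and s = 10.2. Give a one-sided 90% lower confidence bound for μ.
μ ≥ 40.78

Lower bound (one-sided):
t* = 1.293 (one-sided for 90%)
Lower bound = x̄ - t* · s/√n = 42.3 - 1.293 · 10.2/√75 = 40.78

We are 90% confident that μ ≥ 40.78.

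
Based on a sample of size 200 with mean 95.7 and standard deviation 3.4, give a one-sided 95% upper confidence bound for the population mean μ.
μ ≤ 96.10

Upper bound (one-sided):
t* = 1.653 (one-sided for 95%)
Upper bound = x̄ + t* · s/√n = 95.7 + 1.653 · 3.4/√200 = 96.10

We are 95% confident that μ ≤ 96.10.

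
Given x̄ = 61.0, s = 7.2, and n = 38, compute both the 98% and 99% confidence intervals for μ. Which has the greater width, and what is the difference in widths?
99% CI is wider by 0.66

df = 37
98% CI: t* = 2.431, (58.16, 63.84), width = 2 · t* · s/√n = 5.68
99% CI: t* = 2.715, (57.83, 64.17), width = 2 · t* · s/√n = 6.34

The 99% CI is wider by 6.34 - 5.68 = 0.66.
Higher confidence requires a wider interval.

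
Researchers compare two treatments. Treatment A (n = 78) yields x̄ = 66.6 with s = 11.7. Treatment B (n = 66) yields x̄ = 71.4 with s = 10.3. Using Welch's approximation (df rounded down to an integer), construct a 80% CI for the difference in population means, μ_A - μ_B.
(-7.16, -2.44)

Difference: x̄₁ - x̄₂ = -4.80
SE = √(s₁²/n₁ + s₂²/n₂) = √(11.7²/78 + 10.3²/66) = 1.8337
df = 141.76 → 141 (Welch–Satterthwaite, rounded down)
t* = 1.288

CI: -4.80 ± 1.288 · 1.8337 = -4.80 ± 2.36 = (-7.16, -2.44)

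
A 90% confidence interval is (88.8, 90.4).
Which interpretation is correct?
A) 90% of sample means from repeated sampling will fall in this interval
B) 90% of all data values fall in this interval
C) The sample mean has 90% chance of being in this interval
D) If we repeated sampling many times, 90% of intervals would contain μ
D

A) Wrong — coverage applies to intervals containing μ, not to future x̄ values.
B) Wrong — a CI is about the parameter μ, not individual data values.
C) Wrong — x̄ is observed and sits in the interval by construction.
D) Correct — this is the frequentist long-run coverage interpretation.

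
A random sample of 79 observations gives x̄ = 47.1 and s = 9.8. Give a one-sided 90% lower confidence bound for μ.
μ ≥ 45.68

Lower bound (one-sided):
t* = 1.292 (one-sided for 90%)
Lower bound = x̄ - t* · s/√n = 47.1 - 1.292 · 9.8/√79 = 45.68

We are 90% confident that μ ≥ 45.68.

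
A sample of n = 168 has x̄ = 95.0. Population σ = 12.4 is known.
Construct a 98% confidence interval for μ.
(92.77, 97.23)

z-interval (σ known):
z* = 2.326 for 98% confidence

Margin of error = z* · σ/√n = 2.326 · 12.4/√168 = 2.23

CI: (95.0 - 2.23, 95.0 + 2.23) = (92.77, 97.23)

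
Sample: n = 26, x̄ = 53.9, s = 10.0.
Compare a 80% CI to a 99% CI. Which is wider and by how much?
99% CI is wider by 5.77

df = 25
80% CI: t* = 1.316, (51.32, 56.48), width = 2 · t* · s/√n = 5.16
99% CI: t* = 2.787, (48.43, 59.37), width = 2 · t* · s/√n = 10.93

The 99% CI is wider by 10.93 - 5.16 = 5.77.
Higher confidence requires a wider interval.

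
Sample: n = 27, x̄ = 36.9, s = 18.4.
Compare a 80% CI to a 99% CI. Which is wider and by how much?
99% CI is wider by 10.37

df = 26
80% CI: t* = 1.315, (32.24, 41.56), width = 2 · t* · s/√n = 9.31
99% CI: t* = 2.779, (27.06, 46.74), width = 2 · t* · s/√n = 19.68

The 99% CI is wider by 19.68 - 9.31 = 10.37.
Higher confidence requires a wider interval.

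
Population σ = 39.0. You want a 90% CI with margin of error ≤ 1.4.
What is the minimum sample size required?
n ≥ 2100

For margin E ≤ 1.4:
n ≥ (z* · σ / E)²
n ≥ (1.645 · 39.0 / 1.4)²
n ≥ 2099.93

Minimum n = 2100 (rounding up)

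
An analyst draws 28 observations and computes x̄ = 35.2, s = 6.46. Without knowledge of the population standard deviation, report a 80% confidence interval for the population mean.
(33.60, 36.80)

t-interval (σ unknown):
df = n - 1 = 27
t* = 1.314 for 80% confidence

Margin of error = t* · s/√n = 1.314 · 6.46/√28 = 1.60

CI: (33.60, 36.80)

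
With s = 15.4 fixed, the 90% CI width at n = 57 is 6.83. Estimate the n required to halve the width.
n ≈ 228

CI width ∝ 1/√n
To reduce width by factor 2, need √n to grow by 2 → need 2² = 4 times as many samples.

Current: n = 57, width = 6.83
New: n = 228, width ≈ 3.37

Width reduced by factor of 6.83/3.37 = 2.03.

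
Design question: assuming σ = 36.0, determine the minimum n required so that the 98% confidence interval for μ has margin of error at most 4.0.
n ≥ 439

For margin E ≤ 4.0:
n ≥ (z* · σ / E)²
n ≥ (2.326 · 36.0 / 4.0)²
n ≥ 438.23

Minimum n = 439 (rounding up)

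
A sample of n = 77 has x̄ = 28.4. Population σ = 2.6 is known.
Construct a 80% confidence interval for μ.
(28.02, 28.78)

z-interval (σ known):
z* = 1.282 for 80% confidence

Margin of error = z* · σ/√n = 1.282 · 2.6/√77 = 0.38

CI: (28.4 - 0.38, 28.4 + 0.38) = (28.02, 28.78)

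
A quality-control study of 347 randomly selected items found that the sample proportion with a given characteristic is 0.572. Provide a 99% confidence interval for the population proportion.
(0.504, 0.640)

Proportion CI:
SE = √(p̂(1-p̂)/n) = √(0.572 · 0.428 / 347) = 0.02656

z* = 2.576
Margin = z* · SE = 2.576 · 0.02656 = 0.0684

CI: 0.572 ± 0.0684 = (0.504, 0.640)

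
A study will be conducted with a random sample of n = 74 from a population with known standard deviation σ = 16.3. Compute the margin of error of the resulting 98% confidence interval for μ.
Margin of error = 4.41

Margin of error = z* · σ/√n
= 2.326 · 16.3/√74
= 2.326 · 16.3/8.6023
= 4.41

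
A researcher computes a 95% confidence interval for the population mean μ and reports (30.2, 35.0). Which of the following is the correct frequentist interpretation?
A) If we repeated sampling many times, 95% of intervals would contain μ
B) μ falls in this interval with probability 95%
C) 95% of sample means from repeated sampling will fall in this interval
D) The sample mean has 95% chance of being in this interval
A

A) Correct — this is the frequentist long-run coverage interpretation.
B) Wrong — μ is fixed; the randomness lives in the interval, not in μ.
C) Wrong — coverage applies to intervals containing μ, not to future x̄ values.
D) Wrong — x̄ is observed and sits in the interval by construction.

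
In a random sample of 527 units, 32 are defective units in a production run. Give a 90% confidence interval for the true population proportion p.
(0.044, 0.078)

Proportion CI:
p̂ = 32/527 = 0.06072
SE = √(p̂(1-p̂)/n) = √(0.06072 · 0.93928 / 527) = 0.01040

z* = 1.645
Margin = z* · SE = 1.645 · 0.01040 = 0.0171

CI: 0.06072 ± 0.0171 = (0.044, 0.078)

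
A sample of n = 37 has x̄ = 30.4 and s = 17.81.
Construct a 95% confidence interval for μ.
(24.46, 36.34)

t-interval (σ unknown):
df = n - 1 = 36
t* = 2.028 for 95% confidence

Margin of error = t* · s/√n = 2.028 · 17.81/√37 = 5.94

CI: (24.46, 36.34)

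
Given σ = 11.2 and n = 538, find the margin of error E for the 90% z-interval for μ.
Margin of error = 0.79

Margin of error = z* · σ/√n
= 1.645 · 11.2/√538
= 1.645 · 11.2/23.1948
= 0.79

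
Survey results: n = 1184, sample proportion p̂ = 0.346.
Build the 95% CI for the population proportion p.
(0.319, 0.373)

Proportion CI:
SE = √(p̂(1-p̂)/n) = √(0.346 · 0.654 / 1184) = 0.01382

z* = 1.960
Margin = z* · SE = 1.960 · 0.01382 = 0.0271

CI: 0.346 ± 0.0271 = (0.319, 0.373)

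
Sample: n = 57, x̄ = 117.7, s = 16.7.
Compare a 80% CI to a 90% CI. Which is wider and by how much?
90% CI is wider by 1.66

df = 56
80% CI: t* = 1.297, (114.83, 120.57), width = 2 · t* · s/√n = 5.74
90% CI: t* = 1.673, (114.00, 121.40), width = 2 · t* · s/√n = 7.40

The 90% CI is wider by 7.40 - 5.74 = 1.66.
Higher confidence requires a wider interval.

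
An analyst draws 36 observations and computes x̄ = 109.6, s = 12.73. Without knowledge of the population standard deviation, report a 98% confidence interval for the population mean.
(104.43, 114.77)

t-interval (σ unknown):
df = n - 1 = 35
t* = 2.438 for 98% confidence

Margin of error = t* · s/√n = 2.438 · 12.73/√36 = 5.17

CI: (104.43, 114.77)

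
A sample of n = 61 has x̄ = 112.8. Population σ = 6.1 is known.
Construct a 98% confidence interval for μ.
(110.98, 114.62)

z-interval (σ known):
z* = 2.326 for 98% confidence

Margin of error = z* · σ/√n = 2.326 · 6.1/√61 = 1.82

CI: (112.8 - 1.82, 112.8 + 1.82) = (110.98, 114.62)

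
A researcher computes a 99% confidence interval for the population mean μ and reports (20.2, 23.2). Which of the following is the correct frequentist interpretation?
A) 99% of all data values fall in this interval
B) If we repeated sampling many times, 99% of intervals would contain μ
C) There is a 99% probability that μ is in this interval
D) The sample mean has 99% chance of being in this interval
B

A) Wrong — a CI is about the parameter μ, not individual data values.
B) Correct — this is the frequentist long-run coverage interpretation.
C) Wrong — μ is fixed; the randomness lives in the interval, not in μ.
D) Wrong — x̄ is observed and sits in the interval by construction.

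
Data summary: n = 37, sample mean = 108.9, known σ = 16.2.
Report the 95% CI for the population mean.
(103.68, 114.12)

z-interval (σ known):
z* = 1.960 for 95% confidence

Margin of error = z* · σ/√n = 1.960 · 16.2/√37 = 5.22

CI: (108.9 - 5.22, 108.9 + 5.22) = (103.68, 114.12)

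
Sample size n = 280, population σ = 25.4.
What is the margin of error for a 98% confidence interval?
Margin of error = 3.53

Margin of error = z* · σ/√n
= 2.326 · 25.4/√280
= 2.326 · 25.4/16.7332
= 3.53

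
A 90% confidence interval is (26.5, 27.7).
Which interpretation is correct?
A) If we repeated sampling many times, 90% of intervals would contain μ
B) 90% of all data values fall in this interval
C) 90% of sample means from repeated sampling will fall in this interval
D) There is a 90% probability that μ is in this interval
A

A) Correct — this is the frequentist long-run coverage interpretation.
B) Wrong — a CI is about the parameter μ, not individual data values.
C) Wrong — coverage applies to intervals containing μ, not to future x̄ values.
D) Wrong — μ is fixed; the randomness lives in the interval, not in μ.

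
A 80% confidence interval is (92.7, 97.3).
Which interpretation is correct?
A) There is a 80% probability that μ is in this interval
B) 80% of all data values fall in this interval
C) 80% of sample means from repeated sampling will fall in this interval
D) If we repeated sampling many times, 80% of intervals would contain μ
D

A) Wrong — μ is fixed; the randomness lives in the interval, not in μ.
B) Wrong — a CI is about the parameter μ, not individual data values.
C) Wrong — coverage applies to intervals containing μ, not to future x̄ values.
D) Correct — this is the frequentist long-run coverage interpretation.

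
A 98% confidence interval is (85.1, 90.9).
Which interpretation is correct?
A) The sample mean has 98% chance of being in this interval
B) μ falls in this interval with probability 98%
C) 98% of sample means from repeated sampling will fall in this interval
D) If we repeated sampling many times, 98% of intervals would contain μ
D

A) Wrong — x̄ is observed and sits in the interval by construction.
B) Wrong — μ is fixed; the randomness lives in the interval, not in μ.
C) Wrong — coverage applies to intervals containing μ, not to future x̄ values.
D) Correct — this is the frequentist long-run coverage interpretation.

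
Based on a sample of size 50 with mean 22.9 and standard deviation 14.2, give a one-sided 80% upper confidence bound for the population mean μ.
μ ≤ 24.60

Upper bound (one-sided):
t* = 0.849 (one-sided for 80%)
Upper bound = x̄ + t* · s/√n = 22.9 + 0.849 · 14.2/√50 = 24.60

We are 80% confident that μ ≤ 24.60.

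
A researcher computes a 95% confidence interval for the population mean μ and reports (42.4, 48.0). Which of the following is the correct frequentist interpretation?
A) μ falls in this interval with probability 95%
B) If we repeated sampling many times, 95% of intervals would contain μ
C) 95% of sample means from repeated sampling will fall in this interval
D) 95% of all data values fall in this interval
B

A) Wrong — μ is fixed; the randomness lives in the interval, not in μ.
B) Correct — this is the frequentist long-run coverage interpretation.
C) Wrong — coverage applies to intervals containing μ, not to future x̄ values.
D) Wrong — a CI is about the parameter μ, not individual data values.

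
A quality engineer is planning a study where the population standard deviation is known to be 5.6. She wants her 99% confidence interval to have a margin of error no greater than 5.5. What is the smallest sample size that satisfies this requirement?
n ≥ 7

For margin E ≤ 5.5:
n ≥ (z* · σ / E)²
n ≥ (2.576 · 5.6 / 5.5)²
n ≥ 6.88

Minimum n = 7 (rounding up)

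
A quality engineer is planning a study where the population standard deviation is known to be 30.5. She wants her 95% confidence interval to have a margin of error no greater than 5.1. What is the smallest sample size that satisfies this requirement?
n ≥ 138

For margin E ≤ 5.1:
n ≥ (z* · σ / E)²
n ≥ (1.960 · 30.5 / 5.1)²
n ≥ 137.40

Minimum n = 138 (rounding up)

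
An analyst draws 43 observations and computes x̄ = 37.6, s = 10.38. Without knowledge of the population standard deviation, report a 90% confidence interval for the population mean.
(34.94, 40.26)

t-interval (σ unknown):
df = n - 1 = 42
t* = 1.682 for 90% confidence

Margin of error = t* · s/√n = 1.682 · 10.38/√43 = 2.66

CI: (34.94, 40.26)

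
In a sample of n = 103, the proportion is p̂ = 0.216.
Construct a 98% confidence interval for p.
(0.122, 0.310)

Proportion CI:
SE = √(p̂(1-p̂)/n) = √(0.216 · 0.784 / 103) = 0.04055

z* = 2.326
Margin = z* · SE = 2.326 · 0.04055 = 0.0943

CI: 0.216 ± 0.0943 = (0.122, 0.310)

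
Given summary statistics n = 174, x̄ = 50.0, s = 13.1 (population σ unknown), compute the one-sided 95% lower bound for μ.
μ ≥ 48.36

Lower bound (one-sided):
t* = 1.654 (one-sided for 95%)
Lower bound = x̄ - t* · s/√n = 50.0 - 1.654 · 13.1/√174 = 48.36

We are 95% confident that μ ≥ 48.36.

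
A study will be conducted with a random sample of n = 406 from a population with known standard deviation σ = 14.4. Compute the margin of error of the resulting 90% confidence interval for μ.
Margin of error = 1.18

Margin of error = z* · σ/√n
= 1.645 · 14.4/√406
= 1.645 · 14.4/20.1494
= 1.18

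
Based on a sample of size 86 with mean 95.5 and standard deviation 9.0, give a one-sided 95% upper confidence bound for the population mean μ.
μ ≤ 97.11

Upper bound (one-sided):
t* = 1.663 (one-sided for 95%)
Upper bound = x̄ + t* · s/√n = 95.5 + 1.663 · 9.0/√86 = 97.11

We are 95% confident that μ ≤ 97.11.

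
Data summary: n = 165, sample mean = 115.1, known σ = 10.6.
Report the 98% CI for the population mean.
(113.18, 117.02)

z-interval (σ known):
z* = 2.326 for 98% confidence

Margin of error = z* · σ/√n = 2.326 · 10.6/√165 = 1.92

CI: (115.1 - 1.92, 115.1 + 1.92) = (113.18, 117.02)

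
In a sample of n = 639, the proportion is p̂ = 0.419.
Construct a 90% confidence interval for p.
(0.387, 0.451)

Proportion CI:
SE = √(p̂(1-p̂)/n) = √(0.419 · 0.581 / 639) = 0.01952

z* = 1.645
Margin = z* · SE = 1.645 · 0.01952 = 0.0321

CI: 0.419 ± 0.0321 = (0.387, 0.451)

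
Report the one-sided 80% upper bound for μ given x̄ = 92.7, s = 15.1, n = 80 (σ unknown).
μ ≤ 94.13

Upper bound (one-sided):
t* = 0.846 (one-sided for 80%)
Upper bound = x̄ + t* · s/√n = 92.7 + 0.846 · 15.1/√80 = 94.13

We are 80% confident that μ ≤ 94.13.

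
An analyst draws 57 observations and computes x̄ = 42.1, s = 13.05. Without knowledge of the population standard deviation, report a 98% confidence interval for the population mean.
(37.96, 46.24)

t-interval (σ unknown):
df = n - 1 = 56
t* = 2.395 for 98% confidence

Margin of error = t* · s/√n = 2.395 · 13.05/√57 = 4.14

CI: (37.96, 46.24)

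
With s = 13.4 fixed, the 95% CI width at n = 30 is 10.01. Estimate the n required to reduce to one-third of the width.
n ≈ 270

CI width ∝ 1/√n
To reduce width by factor 3, need √n to grow by 3 → need 3² = 9 times as many samples.

Current: n = 30, width = 10.01
New: n = 270, width ≈ 3.21

Width reduced by factor of 10.01/3.21 = 3.12.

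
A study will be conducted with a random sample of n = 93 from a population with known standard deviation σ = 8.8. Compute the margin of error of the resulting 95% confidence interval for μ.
Margin of error = 1.79

Margin of error = z* · σ/√n
= 1.960 · 8.8/√93
= 1.960 · 8.8/9.6437
= 1.79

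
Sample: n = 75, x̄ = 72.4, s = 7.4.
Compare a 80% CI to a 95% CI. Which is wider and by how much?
95% CI is wider by 1.20

df = 74
80% CI: t* = 1.293, (71.30, 73.50), width = 2 · t* · s/√n = 2.21
95% CI: t* = 1.993, (70.70, 74.10), width = 2 · t* · s/√n = 3.41

The 95% CI is wider by 3.41 - 2.21 = 1.20.
Higher confidence requires a wider interval.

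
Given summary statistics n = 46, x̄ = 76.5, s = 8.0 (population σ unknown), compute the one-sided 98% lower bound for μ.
μ ≥ 74.01

Lower bound (one-sided):
t* = 2.115 (one-sided for 98%)
Lower bound = x̄ - t* · s/√n = 76.5 - 2.115 · 8.0/√46 = 74.01

We are 98% confident that μ ≥ 74.01.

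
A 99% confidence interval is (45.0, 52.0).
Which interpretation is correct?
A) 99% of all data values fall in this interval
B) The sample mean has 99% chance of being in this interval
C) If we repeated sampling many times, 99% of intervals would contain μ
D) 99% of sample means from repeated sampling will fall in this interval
C

A) Wrong — a CI is about the parameter μ, not individual data values.
B) Wrong — x̄ is observed and sits in the interval by construction.
C) Correct — this is the frequentist long-run coverage interpretation.
D) Wrong — coverage applies to intervals containing μ, not to future x̄ values.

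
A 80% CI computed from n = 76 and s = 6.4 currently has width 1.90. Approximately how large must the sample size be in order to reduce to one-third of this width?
n ≈ 684

CI width ∝ 1/√n
To reduce width by factor 3, need √n to grow by 3 → need 3² = 9 times as many samples.

Current: n = 76, width = 1.90
New: n = 684, width ≈ 0.63

Width reduced by factor of 1.90/0.63 = 3.02.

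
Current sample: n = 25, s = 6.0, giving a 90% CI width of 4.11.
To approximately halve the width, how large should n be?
n ≈ 100

CI width ∝ 1/√n
To reduce width by factor 2, need √n to grow by 2 → need 2² = 4 times as many samples.

Current: n = 25, width = 4.11
New: n = 100, width ≈ 1.99

Width reduced by factor of 4.11/1.99 = 2.07.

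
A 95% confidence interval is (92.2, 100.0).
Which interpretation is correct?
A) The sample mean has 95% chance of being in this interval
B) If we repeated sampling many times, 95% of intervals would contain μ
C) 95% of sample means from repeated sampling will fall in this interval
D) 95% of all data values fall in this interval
B

A) Wrong — x̄ is observed and sits in the interval by construction.
B) Correct — this is the frequentist long-run coverage interpretation.
C) Wrong — coverage applies to intervals containing μ, not to future x̄ values.
D) Wrong — a CI is about the parameter μ, not individual data values.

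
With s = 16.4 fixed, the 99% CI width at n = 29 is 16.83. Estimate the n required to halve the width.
n ≈ 116

CI width ∝ 1/√n
To reduce width by factor 2, need √n to grow by 2 → need 2² = 4 times as many samples.

Current: n = 29, width = 16.83
New: n = 116, width ≈ 7.98

Width reduced by factor of 16.83/7.98 = 2.11.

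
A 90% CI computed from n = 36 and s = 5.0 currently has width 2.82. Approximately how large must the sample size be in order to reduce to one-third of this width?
n ≈ 324

CI width ∝ 1/√n
To reduce width by factor 3, need √n to grow by 3 → need 3² = 9 times as many samples.

Current: n = 36, width = 2.82
New: n = 324, width ≈ 0.92

Width reduced by factor of 2.82/0.92 = 3.07.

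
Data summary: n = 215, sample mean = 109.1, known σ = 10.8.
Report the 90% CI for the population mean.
(107.89, 110.31)

z-interval (σ known):
z* = 1.645 for 90% confidence

Margin of error = z* · σ/√n = 1.645 · 10.8/√215 = 1.21

CI: (109.1 - 1.21, 109.1 + 1.21) = (107.89, 110.31)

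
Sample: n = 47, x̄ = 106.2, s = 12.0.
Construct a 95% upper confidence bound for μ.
μ ≤ 109.14

Upper bound (one-sided):
t* = 1.679 (one-sided for 95%)
Upper bound = x̄ + t* · s/√n = 106.2 + 1.679 · 12.0/√47 = 109.14

We are 95% confident that μ ≤ 109.14.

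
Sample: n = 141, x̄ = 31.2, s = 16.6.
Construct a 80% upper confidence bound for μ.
μ ≤ 32.38

Upper bound (one-sided):
t* = 0.844 (one-sided for 80%)
Upper bound = x̄ + t* · s/√n = 31.2 + 0.844 · 16.6/√141 = 32.38

We are 80% confident that μ ≤ 32.38.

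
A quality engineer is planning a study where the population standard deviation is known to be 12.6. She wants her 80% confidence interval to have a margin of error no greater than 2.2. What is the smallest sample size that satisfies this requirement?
n ≥ 54

For margin E ≤ 2.2:
n ≥ (z* · σ / E)²
n ≥ (1.282 · 12.6 / 2.2)²
n ≥ 53.91

Minimum n = 54 (rounding up)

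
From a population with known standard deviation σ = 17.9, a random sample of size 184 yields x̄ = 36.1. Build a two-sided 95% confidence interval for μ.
(33.51, 38.69)

z-interval (σ known):
z* = 1.960 for 95% confidence

Margin of error = z* · σ/√n = 1.960 · 17.9/√184 = 2.59

CI: (36.1 - 2.59, 36.1 + 2.59) = (33.51, 38.69)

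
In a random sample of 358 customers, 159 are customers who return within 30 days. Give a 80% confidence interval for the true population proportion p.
(0.410, 0.478)

Proportion CI:
p̂ = 159/358 = 0.44413
SE = √(p̂(1-p̂)/n) = √(0.44413 · 0.55587 / 358) = 0.02626

z* = 1.282
Margin = z* · SE = 1.282 · 0.02626 = 0.0337

CI: 0.44413 ± 0.0337 = (0.410, 0.478)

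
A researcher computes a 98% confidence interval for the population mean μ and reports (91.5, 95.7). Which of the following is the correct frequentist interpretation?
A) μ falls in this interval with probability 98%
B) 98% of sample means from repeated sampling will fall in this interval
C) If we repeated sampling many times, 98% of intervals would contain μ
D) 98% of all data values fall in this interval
C

A) Wrong — μ is fixed; the randomness lives in the interval, not in μ.
B) Wrong — coverage applies to intervals containing μ, not to future x̄ values.
C) Correct — this is the frequentist long-run coverage interpretation.
D) Wrong — a CI is about the parameter μ, not individual data values.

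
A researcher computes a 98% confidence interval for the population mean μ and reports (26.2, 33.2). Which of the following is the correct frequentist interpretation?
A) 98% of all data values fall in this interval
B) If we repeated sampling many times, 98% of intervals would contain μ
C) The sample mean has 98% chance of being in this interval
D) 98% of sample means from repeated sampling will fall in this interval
B

A) Wrong — a CI is about the parameter μ, not individual data values.
B) Correct — this is the frequentist long-run coverage interpretation.
C) Wrong — x̄ is observed and sits in the interval by construction.
D) Wrong — coverage applies to intervals containing μ, not to future x̄ values.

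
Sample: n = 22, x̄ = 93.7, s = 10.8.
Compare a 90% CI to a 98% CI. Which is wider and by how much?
98% CI is wider by 3.67

df = 21
90% CI: t* = 1.721, (89.74, 97.66), width = 2 · t* · s/√n = 7.93
98% CI: t* = 2.518, (87.90, 99.50), width = 2 · t* · s/√n = 11.60

The 98% CI is wider by 11.60 - 7.93 = 3.67.
Higher confidence requires a wider interval.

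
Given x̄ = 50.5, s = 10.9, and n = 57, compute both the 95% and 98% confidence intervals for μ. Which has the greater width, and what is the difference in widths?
98% CI is wider by 1.14

df = 56
95% CI: t* = 2.003, (47.61, 53.39), width = 2 · t* · s/√n = 5.78
98% CI: t* = 2.395, (47.04, 53.96), width = 2 · t* · s/√n = 6.92

The 98% CI is wider by 6.92 - 5.78 = 1.14.
Higher confidence requires a wider interval.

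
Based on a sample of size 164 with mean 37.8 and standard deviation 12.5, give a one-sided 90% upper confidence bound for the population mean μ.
μ ≤ 39.06

Upper bound (one-sided):
t* = 1.287 (one-sided for 90%)
Upper bound = x̄ + t* · s/√n = 37.8 + 1.287 · 12.5/√164 = 39.06

We are 90% confident that μ ≤ 39.06.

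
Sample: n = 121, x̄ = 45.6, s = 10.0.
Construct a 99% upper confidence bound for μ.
μ ≤ 47.74

Upper bound (one-sided):
t* = 2.358 (one-sided for 99%)
Upper bound = x̄ + t* · s/√n = 45.6 + 2.358 · 10.0/√121 = 47.74

We are 99% confident that μ ≤ 47.74.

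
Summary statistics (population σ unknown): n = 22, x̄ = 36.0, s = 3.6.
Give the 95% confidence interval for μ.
(34.40, 37.60)

t-interval (σ unknown):
df = n - 1 = 21
t* = 2.080 for 95% confidence

Margin of error = t* · s/√n = 2.080 · 3.6/√22 = 1.60

CI: (34.40, 37.60)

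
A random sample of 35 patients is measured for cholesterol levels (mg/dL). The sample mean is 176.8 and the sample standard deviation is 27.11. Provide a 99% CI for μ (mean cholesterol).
(164.30, 189.30)

t-interval (σ unknown):
df = n - 1 = 34
t* = 2.728 for 99% confidence

Margin of error = t* · s/√n = 2.728 · 27.11/√35 = 12.50

CI: (164.30, 189.30)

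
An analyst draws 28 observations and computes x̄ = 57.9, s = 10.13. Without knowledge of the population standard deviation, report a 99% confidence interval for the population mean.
(52.60, 63.20)

t-interval (σ unknown):
df = n - 1 = 27
t* = 2.771 for 99% confidence

Margin of error = t* · s/√n = 2.771 · 10.13/√28 = 5.30

CI: (52.60, 63.20)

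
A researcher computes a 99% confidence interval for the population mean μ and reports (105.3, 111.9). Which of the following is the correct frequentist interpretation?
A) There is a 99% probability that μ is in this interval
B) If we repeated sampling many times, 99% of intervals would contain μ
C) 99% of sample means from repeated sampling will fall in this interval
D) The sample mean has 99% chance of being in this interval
B

A) Wrong — μ is fixed; the randomness lives in the interval, not in μ.
B) Correct — this is the frequentist long-run coverage interpretation.
C) Wrong — coverage applies to intervals containing μ, not to future x̄ values.
D) Wrong — x̄ is observed and sits in the interval by construction.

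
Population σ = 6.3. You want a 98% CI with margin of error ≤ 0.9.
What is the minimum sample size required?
n ≥ 266

For margin E ≤ 0.9:
n ≥ (z* · σ / E)²
n ≥ (2.326 · 6.3 / 0.9)²
n ≥ 265.10

Minimum n = 266 (rounding up)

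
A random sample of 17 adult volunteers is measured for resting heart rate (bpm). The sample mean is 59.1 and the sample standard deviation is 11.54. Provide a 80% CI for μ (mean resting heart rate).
(55.36, 62.84)

t-interval (σ unknown):
df = n - 1 = 16
t* = 1.337 for 80% confidence

Margin of error = t* · s/√n = 1.337 · 11.54/√17 = 3.74

CI: (55.36, 62.84)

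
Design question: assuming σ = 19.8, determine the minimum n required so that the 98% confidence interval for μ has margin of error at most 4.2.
n ≥ 121

For margin E ≤ 4.2:
n ≥ (z* · σ / E)²
n ≥ (2.326 · 19.8 / 4.2)²
n ≥ 120.24

Minimum n = 121 (rounding up)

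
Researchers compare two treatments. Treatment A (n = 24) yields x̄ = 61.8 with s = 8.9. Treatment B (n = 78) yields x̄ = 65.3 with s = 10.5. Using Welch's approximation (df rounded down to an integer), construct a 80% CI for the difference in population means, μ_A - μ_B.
(-6.32, -0.68)

Difference: x̄₁ - x̄₂ = -3.50
SE = √(s₁²/n₁ + s₂²/n₂) = √(8.9²/24 + 10.5²/78) = 2.1711
df = 44.48 → 44 (Welch–Satterthwaite, rounded down)
t* = 1.301

CI: -3.50 ± 1.301 · 2.1711 = -3.50 ± 2.82 = (-6.32, -0.68)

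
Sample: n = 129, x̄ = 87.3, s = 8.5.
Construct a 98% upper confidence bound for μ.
μ ≤ 88.85

Upper bound (one-sided):
t* = 2.075 (one-sided for 98%)
Upper bound = x̄ + t* · s/√n = 87.3 + 2.075 · 8.5/√129 = 88.85

We are 98% confident that μ ≤ 88.85.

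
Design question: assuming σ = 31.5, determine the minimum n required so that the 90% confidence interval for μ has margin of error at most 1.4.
n ≥ 1370

For margin E ≤ 1.4:
n ≥ (z* · σ / E)²
n ≥ (1.645 · 31.5 / 1.4)²
n ≥ 1369.93

Minimum n = 1370 (rounding up)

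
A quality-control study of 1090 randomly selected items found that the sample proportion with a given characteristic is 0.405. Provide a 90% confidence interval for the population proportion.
(0.381, 0.429)

Proportion CI:
SE = √(p̂(1-p̂)/n) = √(0.405 · 0.595 / 1090) = 0.01487

z* = 1.645
Margin = z* · SE = 1.645 · 0.01487 = 0.0245

CI: 0.405 ± 0.0245 = (0.381, 0.429)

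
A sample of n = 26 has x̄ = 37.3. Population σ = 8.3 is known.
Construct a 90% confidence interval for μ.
(34.62, 39.98)

z-interval (σ known):
z* = 1.645 for 90% confidence

Margin of error = z* · σ/√n = 1.645 · 8.3/√26 = 2.68

CI: (37.3 - 2.68, 37.3 + 2.68) = (34.62, 39.98)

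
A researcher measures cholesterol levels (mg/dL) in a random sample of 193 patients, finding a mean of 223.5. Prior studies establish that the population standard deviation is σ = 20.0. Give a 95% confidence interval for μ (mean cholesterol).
(220.68, 226.32)

z-interval (σ known):
z* = 1.960 for 95% confidence

Margin of error = z* · σ/√n = 1.960 · 20.0/√193 = 2.82

CI: (223.5 - 2.82, 223.5 + 2.82) = (220.68, 226.32)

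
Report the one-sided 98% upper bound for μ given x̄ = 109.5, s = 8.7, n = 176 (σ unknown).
μ ≤ 110.86

Upper bound (one-sided):
t* = 2.069 (one-sided for 98%)
Upper bound = x̄ + t* · s/√n = 109.5 + 2.069 · 8.7/√176 = 110.86

We are 98% confident that μ ≤ 110.86.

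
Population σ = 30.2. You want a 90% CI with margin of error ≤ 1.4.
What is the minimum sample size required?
n ≥ 1260

For margin E ≤ 1.4:
n ≥ (z* · σ / E)²
n ≥ (1.645 · 30.2 / 1.4)²
n ≥ 1259.19

Minimum n = 1260 (rounding up)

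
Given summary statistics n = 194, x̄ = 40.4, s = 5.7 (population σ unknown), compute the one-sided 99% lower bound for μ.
μ ≥ 39.44

Lower bound (one-sided):
t* = 2.346 (one-sided for 99%)
Lower bound = x̄ - t* · s/√n = 40.4 - 2.346 · 5.7/√194 = 39.44

We are 99% confident that μ ≥ 39.44.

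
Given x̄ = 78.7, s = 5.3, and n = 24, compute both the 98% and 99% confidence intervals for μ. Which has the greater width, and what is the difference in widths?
99% CI is wider by 0.66

df = 23
98% CI: t* = 2.500, (76.00, 81.40), width = 2 · t* · s/√n = 5.41
99% CI: t* = 2.807, (75.66, 81.74), width = 2 · t* · s/√n = 6.07

The 99% CI is wider by 6.07 - 5.41 = 0.66.
Higher confidence requires a wider interval.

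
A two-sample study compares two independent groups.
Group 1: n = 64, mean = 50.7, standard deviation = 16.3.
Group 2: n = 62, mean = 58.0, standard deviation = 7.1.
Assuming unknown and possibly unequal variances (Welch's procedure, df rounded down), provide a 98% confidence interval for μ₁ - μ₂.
(-12.58, -2.02)

Difference: x̄₁ - x̄₂ = -7.30
SE = √(s₁²/n₁ + s₂²/n₂) = √(16.3²/64 + 7.1²/62) = 2.2281
df = 86.66 → 86 (Welch–Satterthwaite, rounded down)
t* = 2.370

CI: -7.30 ± 2.370 · 2.2281 = -7.30 ± 5.28 = (-12.58, -2.02)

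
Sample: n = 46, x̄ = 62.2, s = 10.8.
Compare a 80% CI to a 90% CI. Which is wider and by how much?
90% CI is wider by 1.21

df = 45
80% CI: t* = 1.301, (60.13, 64.27), width = 2 · t* · s/√n = 4.14
90% CI: t* = 1.679, (59.53, 64.87), width = 2 · t* · s/√n = 5.35

The 90% CI is wider by 5.35 - 4.14 = 1.21.
Higher confidence requires a wider interval.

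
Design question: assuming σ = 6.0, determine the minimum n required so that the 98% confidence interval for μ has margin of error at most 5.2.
n ≥ 8

For margin E ≤ 5.2:
n ≥ (z* · σ / E)²
n ≥ (2.326 · 6.0 / 5.2)²
n ≥ 7.20

Minimum n = 8 (rounding up)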